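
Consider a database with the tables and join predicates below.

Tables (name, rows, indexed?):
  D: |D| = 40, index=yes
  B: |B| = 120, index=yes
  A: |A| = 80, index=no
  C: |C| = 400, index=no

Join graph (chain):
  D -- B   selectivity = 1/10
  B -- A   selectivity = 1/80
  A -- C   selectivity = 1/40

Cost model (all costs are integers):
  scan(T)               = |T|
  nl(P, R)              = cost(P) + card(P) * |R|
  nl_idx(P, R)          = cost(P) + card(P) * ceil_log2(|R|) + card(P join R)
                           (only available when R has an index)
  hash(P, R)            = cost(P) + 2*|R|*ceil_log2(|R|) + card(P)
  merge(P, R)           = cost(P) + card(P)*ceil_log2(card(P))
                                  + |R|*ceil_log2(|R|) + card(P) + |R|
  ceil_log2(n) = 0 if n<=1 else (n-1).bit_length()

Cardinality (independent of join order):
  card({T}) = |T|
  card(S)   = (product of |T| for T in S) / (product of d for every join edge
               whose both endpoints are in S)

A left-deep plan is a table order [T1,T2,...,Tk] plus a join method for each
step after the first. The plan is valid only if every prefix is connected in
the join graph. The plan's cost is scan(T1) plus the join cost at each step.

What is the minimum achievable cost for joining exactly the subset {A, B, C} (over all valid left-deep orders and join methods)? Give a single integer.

Selinger DP over subsets of {A,B,C}:
  {B}: scan cost=120, card=120
  {A}: scan cost=80, card=80
  {C}: scan cost=400, card=400
  {AB}: card=120; try (B,nl_idx)→760, (A,hash)→1360, (B,merge)→1680, (A,merge)→1720, (B,hash)→1840, (B,nl)→9680 …(+1); best=760 via (B,nl_idx)
  {AC}: card=800; try (A,hash)→1920, (C,merge)→4720, (A,merge)→5040, (C,hash)→7360, (C,nl)→32080, (A,nl)→32400; best=1920 via (A,hash)
  {ABC}: card=1200; try (B,hash)→4400, (C,merge)→5720, (C,hash)→8080, (B,nl_idx)→8720, (B,merge)→11680, (C,nl)→48760 …(+1); best=4400 via (B,hash)

4400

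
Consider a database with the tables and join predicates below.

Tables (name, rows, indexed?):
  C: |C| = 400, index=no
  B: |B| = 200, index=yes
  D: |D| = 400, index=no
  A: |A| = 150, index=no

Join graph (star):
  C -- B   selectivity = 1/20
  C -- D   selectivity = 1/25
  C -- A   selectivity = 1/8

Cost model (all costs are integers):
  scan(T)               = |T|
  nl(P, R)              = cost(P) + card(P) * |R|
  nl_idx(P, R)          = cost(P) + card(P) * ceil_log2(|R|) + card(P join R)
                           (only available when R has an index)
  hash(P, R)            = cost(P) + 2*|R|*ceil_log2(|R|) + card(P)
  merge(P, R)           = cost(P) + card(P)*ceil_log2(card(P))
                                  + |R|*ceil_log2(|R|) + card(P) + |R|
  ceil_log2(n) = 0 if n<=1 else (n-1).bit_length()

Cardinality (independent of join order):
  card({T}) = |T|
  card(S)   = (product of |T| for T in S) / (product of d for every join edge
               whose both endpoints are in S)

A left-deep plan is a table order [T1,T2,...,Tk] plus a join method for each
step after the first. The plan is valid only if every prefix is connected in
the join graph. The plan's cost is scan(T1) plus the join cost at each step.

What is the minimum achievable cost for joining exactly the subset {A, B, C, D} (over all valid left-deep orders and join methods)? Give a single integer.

Selinger DP over subsets of {A,B,C,D}:
  {C}: scan cost=400, card=400
  {B}: scan cost=200, card=200
  {D}: scan cost=400, card=400
  {A}: scan cost=150, card=150
  {BC}: card=4000; try (B,hash)→4000, (C,merge)→6000, (B,merge)→6200, (C,hash)→7600, (B,nl_idx)→7600, (C,nl)→80200 …(+1); best=4000 via (B,hash)
  {CD}: card=6400; try (D,hash)→8000, (C,hash)→8000, (D,merge)→8400, (C,merge)→8400, (D,nl)→160400, (C,nl)→160400; best=8000 via (D,hash)
  {AC}: card=7500; try (A,hash)→3200, (C,merge)→5500, (A,merge)→5750, (C,hash)→7500, (C,nl)→60150, (A,nl)→60400; best=3200 via (A,hash)
  {BCD}: card=64000; try (D,hash)→15200, (B,hash)→17600, (D,merge)→60000, (B,merge)→99400, (B,nl_idx)→123200, (B,nl)→1288000 …(+1); best=15200 via (D,hash)
  {ABC}: card=75000; try (A,hash)→10400, (B,hash)→13900, (A,merge)→57350, (B,merge)→110000, (B,nl_idx)→138200, (A,nl)→604000 …(+1); best=10400 via (A,hash)
  {ACD}: card=120000; try (A,hash)→16800, (D,hash)→17900, (A,merge)→98950, (D,merge)→112200, (A,nl)→968000, (D,nl)→3003200; best=16800 via (A,hash)
  {ABCD}: card=1200000; try (A,hash)→81600, (D,hash)→92600, (B,hash)→140000, (A,merge)→1104550, (D,merge)→1364400, (B,nl_idx)→2176800 …(+4); best=81600 via (A,hash)

81600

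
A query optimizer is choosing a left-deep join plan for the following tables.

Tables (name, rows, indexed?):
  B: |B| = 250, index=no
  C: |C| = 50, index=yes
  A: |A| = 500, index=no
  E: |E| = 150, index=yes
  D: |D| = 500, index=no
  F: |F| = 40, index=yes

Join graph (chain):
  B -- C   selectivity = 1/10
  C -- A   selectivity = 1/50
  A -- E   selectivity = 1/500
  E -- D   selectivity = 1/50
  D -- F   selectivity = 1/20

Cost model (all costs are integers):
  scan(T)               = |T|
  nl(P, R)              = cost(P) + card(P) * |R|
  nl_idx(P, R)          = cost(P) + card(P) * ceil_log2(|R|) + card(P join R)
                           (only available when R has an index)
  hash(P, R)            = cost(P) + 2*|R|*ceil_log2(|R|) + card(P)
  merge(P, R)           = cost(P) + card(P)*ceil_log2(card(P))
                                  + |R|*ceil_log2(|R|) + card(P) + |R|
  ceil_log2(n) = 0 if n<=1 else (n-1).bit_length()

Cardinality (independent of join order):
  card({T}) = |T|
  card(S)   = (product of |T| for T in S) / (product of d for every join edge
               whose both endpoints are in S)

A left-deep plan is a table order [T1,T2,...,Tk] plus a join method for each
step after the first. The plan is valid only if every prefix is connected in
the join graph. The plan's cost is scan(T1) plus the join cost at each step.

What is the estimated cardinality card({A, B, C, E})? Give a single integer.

3750

Tables in S: A(500), B(250), C(50), E(150)
Edges inside S: B-C(d=10), C-A(d=50), A-E(d=500)
numerator = 500 * 250 * 50 * 150 = 937500000
denominator = 10 * 50 * 500 = 250000
card(S) = 937500000 / 250000 = 3750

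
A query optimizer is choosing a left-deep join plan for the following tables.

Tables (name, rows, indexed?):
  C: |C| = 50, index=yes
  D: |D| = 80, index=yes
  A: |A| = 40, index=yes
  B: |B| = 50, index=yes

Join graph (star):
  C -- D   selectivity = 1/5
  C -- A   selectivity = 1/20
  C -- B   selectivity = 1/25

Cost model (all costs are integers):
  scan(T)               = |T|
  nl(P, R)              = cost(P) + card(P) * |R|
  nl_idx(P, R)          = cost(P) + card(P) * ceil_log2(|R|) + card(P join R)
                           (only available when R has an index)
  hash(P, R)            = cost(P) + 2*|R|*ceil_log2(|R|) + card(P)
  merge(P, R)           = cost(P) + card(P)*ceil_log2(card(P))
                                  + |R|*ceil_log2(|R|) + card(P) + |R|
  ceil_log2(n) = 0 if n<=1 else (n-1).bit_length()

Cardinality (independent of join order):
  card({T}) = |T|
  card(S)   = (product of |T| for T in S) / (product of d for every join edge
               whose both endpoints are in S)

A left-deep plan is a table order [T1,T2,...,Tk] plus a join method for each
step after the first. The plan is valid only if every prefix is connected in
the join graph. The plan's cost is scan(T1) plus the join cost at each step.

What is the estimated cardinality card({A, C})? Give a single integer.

100

Tables in S: A(40), C(50)
Edges inside S: C-A(d=20)
numerator = 40 * 50 = 2000
denominator = 20 = 20
card(S) = 2000 / 20 = 100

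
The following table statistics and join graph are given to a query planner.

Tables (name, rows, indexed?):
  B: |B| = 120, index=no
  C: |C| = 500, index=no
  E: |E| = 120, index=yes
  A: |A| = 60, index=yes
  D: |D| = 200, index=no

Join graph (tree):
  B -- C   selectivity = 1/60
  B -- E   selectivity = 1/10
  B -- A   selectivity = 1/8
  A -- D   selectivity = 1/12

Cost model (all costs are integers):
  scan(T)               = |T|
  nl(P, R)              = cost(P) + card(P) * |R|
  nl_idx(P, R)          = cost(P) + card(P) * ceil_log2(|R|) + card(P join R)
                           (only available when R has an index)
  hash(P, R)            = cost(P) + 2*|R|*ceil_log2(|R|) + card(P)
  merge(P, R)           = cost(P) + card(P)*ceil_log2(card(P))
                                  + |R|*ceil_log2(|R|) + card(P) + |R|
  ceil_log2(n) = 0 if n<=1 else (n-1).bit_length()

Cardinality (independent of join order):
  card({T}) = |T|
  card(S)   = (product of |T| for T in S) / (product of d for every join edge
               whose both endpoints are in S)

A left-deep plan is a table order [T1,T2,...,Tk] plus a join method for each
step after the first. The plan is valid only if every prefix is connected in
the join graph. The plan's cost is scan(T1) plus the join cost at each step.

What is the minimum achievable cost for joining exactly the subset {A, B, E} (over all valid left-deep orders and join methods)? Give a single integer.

Selinger DP over subsets of {A,B,E}:
  {B}: scan cost=120, card=120
  {E}: scan cost=120, card=120
  {A}: scan cost=60, card=60
  {BE}: card=1440; try (E,hash)→1920, (B,hash)→1920, (E,merge)→2040, (B,merge)→2040, (E,nl_idx)→2400, (E,nl)→14520 …(+1); best=1920 via (E,hash)
  {AB}: card=900; try (A,hash)→960, (B,merge)→1440, (A,merge)→1500, (A,nl_idx)→1740, (B,hash)→1800, (B,nl)→7260 …(+1); best=960 via (A,hash)
  {ABE}: card=10800; try (E,hash)→3540, (A,hash)→4080, (E,merge)→11820, (E,nl_idx)→18060, (A,merge)→19620, (A,nl_idx)→21360 …(+2); best=3540 via (E,hash)

3540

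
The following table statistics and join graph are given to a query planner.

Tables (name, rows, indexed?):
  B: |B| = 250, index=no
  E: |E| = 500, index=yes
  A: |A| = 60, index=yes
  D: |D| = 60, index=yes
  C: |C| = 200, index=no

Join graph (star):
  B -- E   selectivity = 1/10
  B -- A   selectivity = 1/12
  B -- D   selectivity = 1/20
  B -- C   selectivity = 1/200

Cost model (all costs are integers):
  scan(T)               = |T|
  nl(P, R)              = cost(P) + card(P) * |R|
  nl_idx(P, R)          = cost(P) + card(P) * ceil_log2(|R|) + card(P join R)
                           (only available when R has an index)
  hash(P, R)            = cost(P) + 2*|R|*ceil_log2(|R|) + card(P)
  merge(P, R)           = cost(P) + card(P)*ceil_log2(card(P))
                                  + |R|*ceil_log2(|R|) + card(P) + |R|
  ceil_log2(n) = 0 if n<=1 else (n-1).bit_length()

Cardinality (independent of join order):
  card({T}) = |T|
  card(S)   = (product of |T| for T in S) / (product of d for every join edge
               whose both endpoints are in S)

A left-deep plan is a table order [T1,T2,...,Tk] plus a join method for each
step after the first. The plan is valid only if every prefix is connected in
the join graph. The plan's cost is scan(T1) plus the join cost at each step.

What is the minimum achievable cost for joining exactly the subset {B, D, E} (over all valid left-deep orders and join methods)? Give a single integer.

Selinger DP over subsets of {B,D,E}:
  {B}: scan cost=250, card=250
  {E}: scan cost=500, card=500
  {D}: scan cost=60, card=60
  {BE}: card=12500; try (B,hash)→5000, (E,merge)→7500, (B,merge)→7750, (E,hash)→9500, (E,nl_idx)→15000, (E,nl)→125250 …(+1); best=5000 via (B,hash)
  {BD}: card=750; try (D,hash)→1220, (D,nl_idx)→2500, (B,merge)→2730, (D,merge)→2920, (B,hash)→4120, (B,nl)→15060 …(+1); best=1220 via (D,hash)
  {BDE}: card=37500; try (E,hash)→10970, (E,merge)→14470, (D,hash)→18220, (E,nl_idx)→45470, (D,nl_idx)→117500, (D,merge)→192920 …(+2); best=10970 via (E,hash)

10970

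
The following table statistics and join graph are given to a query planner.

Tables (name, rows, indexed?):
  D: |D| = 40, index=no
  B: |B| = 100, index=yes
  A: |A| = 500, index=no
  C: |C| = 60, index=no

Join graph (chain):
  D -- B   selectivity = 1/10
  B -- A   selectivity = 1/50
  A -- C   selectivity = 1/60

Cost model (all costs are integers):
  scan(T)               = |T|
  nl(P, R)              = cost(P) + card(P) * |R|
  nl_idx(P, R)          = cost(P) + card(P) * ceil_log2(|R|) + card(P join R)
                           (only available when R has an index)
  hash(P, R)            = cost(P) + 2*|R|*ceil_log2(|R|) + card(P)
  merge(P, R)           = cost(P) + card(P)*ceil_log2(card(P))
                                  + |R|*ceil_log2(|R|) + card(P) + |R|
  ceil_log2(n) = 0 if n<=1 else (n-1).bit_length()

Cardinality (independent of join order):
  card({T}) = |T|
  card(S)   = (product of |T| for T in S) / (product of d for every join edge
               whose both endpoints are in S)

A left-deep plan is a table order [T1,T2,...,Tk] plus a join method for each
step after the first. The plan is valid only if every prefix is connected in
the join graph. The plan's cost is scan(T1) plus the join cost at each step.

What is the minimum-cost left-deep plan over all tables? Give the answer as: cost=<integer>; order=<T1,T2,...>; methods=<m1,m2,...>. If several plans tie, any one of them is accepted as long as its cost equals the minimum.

cost=5100; order=A,C,B,D; methods=hash,hash,hash

Selinger DP (subsets sized 1..n):
  {D}: scan cost=40, card=40
  {B}: scan cost=100, card=100
  {A}: scan cost=500, card=500
  {C}: scan cost=60, card=60
  {BD}: card=400; try (D,hash)→680, (B,nl_idx)→720, (B,merge)→1120, (D,merge)→1180, (B,hash)→1480, (B,nl)→4040 …(+1); best=680 via (D,hash)
  {AB}: card=1000; try (B,hash)→2400, (B,nl_idx)→5000, (A,merge)→5900, (B,merge)→6300, (A,hash)→9200, (A,nl)→50100 …(+1); best=2400 via (B,hash)
  {AC}: card=500; try (C,hash)→1720, (A,merge)→5480, (C,merge)→5920, (A,hash)→9120, (A,nl)→30060, (C,nl)→30500; best=1720 via (C,hash)
  {ABD}: card=4000; try (D,hash)→3880, (A,merge)→9680, (A,hash)→10080, (D,merge)→13680, (D,nl)→42400, (A,nl)→200680; best=3880 via (D,hash)
  {ABC}: card=1000; try (B,hash)→3620, (C,hash)→4120, (B,nl_idx)→6220, (B,merge)→7520, (C,merge)→13820, (B,nl)→51720 …(+1); best=3620 via (B,hash)
  {ABCD}: card=4000; try (D,hash)→5100, (C,hash)→8600, (D,merge)→14900, (D,nl)→43620, (C,merge)→56300, (C,nl)→243880; best=5100 via (D,hash)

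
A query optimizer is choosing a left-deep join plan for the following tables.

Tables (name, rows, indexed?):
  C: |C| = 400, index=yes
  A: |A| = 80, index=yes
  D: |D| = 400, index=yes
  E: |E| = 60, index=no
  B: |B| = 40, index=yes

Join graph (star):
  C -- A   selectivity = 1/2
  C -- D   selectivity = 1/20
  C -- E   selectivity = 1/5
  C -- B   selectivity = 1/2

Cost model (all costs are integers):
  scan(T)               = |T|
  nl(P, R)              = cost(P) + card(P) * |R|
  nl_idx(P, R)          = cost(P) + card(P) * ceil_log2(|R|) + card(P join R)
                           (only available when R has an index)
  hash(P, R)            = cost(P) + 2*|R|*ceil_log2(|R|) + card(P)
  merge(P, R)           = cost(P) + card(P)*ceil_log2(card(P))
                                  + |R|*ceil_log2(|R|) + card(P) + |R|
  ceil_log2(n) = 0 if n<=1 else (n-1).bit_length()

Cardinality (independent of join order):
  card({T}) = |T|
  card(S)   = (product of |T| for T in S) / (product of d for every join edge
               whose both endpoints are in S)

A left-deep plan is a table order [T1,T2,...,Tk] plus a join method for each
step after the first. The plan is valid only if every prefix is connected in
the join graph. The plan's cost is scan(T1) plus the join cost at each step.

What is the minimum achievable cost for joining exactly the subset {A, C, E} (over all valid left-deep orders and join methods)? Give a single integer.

Selinger DP over subsets of {A,C,E}:
  {C}: scan cost=400, card=400
  {A}: scan cost=80, card=80
  {E}: scan cost=60, card=60
  {AC}: card=16000; try (A,hash)→1920, (C,merge)→4720, (A,merge)→5040, (C,hash)→7360, (C,nl_idx)→16800, (A,nl_idx)→19200 …(+2); best=1920 via (A,hash)
  {CE}: card=4800; try (E,hash)→1520, (C,merge)→4480, (E,merge)→4820, (C,nl_idx)→5400, (C,hash)→7320, (C,nl)→24060 …(+1); best=1520 via (E,hash)
  {ACE}: card=192000; try (A,hash)→7440, (E,hash)→18640, (A,merge)→69360, (A,nl_idx)→227120, (E,merge)→242340, (A,nl)→385520 …(+1); best=7440 via (A,hash)

7440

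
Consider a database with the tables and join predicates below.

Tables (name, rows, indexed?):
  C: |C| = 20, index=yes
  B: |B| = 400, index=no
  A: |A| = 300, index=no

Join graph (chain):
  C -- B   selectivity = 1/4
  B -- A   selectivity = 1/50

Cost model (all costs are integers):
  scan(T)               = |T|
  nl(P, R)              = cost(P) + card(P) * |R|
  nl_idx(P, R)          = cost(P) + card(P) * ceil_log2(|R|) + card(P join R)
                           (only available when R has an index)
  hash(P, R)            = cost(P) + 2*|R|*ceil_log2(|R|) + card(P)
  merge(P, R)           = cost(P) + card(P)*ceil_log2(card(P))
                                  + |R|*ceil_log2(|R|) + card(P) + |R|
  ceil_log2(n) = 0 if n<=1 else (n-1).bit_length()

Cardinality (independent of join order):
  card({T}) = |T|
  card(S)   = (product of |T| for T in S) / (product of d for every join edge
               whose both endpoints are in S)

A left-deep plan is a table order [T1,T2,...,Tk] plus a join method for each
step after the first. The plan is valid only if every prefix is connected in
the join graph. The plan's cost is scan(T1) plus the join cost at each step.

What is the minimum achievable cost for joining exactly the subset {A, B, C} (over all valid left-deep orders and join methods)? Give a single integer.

Selinger DP over subsets of {A,B,C}:
  {C}: scan cost=20, card=20
  {B}: scan cost=400, card=400
  {A}: scan cost=300, card=300
  {BC}: card=2000; try (C,hash)→1000, (B,merge)→4140, (C,nl_idx)→4400, (C,merge)→4520, (B,hash)→7240, (B,nl)→8020 …(+1); best=1000 via (C,hash)
  {AB}: card=2400; try (A,hash)→6200, (B,merge)→7300, (A,merge)→7400, (B,hash)→7800, (B,nl)→120300, (A,nl)→120400; best=6200 via (A,hash)
  {ABC}: card=12000; try (A,hash)→8400, (C,hash)→8800, (A,merge)→28000, (C,nl_idx)→30200, (C,merge)→37520, (C,nl)→54200 …(+1); best=8400 via (A,hash)

8400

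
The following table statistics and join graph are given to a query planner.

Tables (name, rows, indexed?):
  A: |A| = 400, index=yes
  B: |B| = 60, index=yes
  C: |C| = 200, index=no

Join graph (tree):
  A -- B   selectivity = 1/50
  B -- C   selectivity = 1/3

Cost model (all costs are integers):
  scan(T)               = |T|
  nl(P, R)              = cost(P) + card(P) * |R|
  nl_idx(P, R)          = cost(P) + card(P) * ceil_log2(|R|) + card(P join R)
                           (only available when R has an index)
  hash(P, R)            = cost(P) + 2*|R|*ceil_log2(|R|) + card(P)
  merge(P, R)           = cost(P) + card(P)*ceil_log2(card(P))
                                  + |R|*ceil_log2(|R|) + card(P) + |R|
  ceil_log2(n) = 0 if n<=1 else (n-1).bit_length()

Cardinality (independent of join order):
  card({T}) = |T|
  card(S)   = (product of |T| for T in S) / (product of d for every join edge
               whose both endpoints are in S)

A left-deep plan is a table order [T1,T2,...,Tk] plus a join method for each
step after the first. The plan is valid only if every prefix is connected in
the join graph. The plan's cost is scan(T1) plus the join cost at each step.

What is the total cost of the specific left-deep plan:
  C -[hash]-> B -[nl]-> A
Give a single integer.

1601120

step 1: scan C: cost=200, card=200
step 2: join B via hash
    card(P join B) = 200*60/(3) = 4000
    cost = 200 + 2*60*6 + 200 = 1120
step 3: join A via nl
    card(P join A) = 4000*400/(50) = 32000
    cost = 1120 + 4000*400 = 1601120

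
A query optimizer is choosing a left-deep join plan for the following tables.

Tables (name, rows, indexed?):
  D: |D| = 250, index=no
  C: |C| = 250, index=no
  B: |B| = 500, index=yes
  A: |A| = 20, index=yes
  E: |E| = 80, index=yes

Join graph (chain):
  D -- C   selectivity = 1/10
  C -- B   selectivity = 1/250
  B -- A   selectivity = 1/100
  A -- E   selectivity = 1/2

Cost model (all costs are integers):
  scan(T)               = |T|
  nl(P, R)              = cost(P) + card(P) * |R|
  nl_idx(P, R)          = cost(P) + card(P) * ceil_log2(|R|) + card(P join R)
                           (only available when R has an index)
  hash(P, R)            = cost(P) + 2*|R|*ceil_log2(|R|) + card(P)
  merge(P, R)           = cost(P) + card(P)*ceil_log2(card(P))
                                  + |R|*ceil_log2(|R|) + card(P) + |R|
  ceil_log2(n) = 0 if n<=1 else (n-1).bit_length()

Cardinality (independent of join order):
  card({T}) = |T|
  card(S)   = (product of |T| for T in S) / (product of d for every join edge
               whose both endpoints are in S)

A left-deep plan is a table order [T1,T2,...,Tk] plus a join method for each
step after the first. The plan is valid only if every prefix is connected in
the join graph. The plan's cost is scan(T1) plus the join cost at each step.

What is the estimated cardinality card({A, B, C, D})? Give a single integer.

2500

Tables in S: A(20), B(500), C(250), D(250)
Edges inside S: D-C(d=10), C-B(d=250), B-A(d=100)
numerator = 20 * 500 * 250 * 250 = 625000000
denominator = 10 * 250 * 100 = 250000
card(S) = 625000000 / 250000 = 2500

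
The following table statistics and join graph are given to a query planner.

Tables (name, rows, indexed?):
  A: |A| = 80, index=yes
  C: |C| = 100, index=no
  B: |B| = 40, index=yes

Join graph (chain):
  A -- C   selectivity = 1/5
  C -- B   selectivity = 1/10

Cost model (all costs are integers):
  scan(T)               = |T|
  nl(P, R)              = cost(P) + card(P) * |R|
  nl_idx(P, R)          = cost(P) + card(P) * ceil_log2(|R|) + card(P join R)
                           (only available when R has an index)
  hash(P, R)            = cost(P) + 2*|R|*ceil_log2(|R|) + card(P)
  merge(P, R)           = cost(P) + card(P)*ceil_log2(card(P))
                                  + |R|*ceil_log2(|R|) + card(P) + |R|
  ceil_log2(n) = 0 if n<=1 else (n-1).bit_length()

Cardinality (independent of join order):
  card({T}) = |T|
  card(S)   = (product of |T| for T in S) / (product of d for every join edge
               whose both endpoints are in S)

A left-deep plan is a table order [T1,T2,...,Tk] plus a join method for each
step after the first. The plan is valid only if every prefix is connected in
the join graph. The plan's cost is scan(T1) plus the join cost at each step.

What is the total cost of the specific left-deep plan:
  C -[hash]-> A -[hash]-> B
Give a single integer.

step 1: scan C: cost=100, card=100
step 2: join A via hash
    card(P join A) = 100*80/(5) = 1600
    cost = 100 + 2*80*7 + 100 = 1320
step 3: join B via hash
    card(P join B) = 1600*40/(10) = 6400
    cost = 1320 + 2*40*6 + 1600 = 3400

3400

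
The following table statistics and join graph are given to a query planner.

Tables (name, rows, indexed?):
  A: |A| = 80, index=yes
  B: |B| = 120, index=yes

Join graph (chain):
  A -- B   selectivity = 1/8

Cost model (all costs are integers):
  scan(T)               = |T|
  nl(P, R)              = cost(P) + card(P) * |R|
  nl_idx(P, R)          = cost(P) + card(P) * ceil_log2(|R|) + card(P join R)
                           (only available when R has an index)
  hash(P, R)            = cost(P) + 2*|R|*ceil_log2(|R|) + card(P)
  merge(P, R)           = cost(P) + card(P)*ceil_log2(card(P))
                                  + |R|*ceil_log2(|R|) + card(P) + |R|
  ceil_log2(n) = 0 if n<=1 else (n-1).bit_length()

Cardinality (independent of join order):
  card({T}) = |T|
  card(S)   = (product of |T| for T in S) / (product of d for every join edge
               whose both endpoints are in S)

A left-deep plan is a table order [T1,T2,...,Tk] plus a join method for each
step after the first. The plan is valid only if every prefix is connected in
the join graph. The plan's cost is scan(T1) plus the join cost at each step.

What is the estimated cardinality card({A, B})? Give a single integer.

1200

Tables in S: A(80), B(120)
Edges inside S: A-B(d=8)
numerator = 80 * 120 = 9600
denominator = 8 = 8
card(S) = 9600 / 8 = 1200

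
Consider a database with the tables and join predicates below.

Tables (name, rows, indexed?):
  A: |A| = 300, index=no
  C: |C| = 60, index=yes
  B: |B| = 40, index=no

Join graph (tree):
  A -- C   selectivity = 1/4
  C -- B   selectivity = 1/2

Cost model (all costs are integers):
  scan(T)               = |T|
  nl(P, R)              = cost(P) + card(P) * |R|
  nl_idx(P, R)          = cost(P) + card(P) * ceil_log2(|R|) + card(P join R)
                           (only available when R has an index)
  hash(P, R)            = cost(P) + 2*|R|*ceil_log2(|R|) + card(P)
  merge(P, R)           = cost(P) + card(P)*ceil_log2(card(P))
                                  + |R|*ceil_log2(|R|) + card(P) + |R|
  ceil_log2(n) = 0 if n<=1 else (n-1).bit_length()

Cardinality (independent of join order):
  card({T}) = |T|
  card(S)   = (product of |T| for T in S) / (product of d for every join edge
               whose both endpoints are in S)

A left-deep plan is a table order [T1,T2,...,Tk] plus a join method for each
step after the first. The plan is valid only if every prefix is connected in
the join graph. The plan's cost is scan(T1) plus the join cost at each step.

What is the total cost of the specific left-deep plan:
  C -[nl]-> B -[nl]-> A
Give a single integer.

step 1: scan C: cost=60, card=60
step 2: join B via nl
    card(P join B) = 60*40/(2) = 1200
    cost = 60 + 60*40 = 2460
step 3: join A via nl
    card(P join A) = 1200*300/(4) = 90000
    cost = 2460 + 1200*300 = 362460

362460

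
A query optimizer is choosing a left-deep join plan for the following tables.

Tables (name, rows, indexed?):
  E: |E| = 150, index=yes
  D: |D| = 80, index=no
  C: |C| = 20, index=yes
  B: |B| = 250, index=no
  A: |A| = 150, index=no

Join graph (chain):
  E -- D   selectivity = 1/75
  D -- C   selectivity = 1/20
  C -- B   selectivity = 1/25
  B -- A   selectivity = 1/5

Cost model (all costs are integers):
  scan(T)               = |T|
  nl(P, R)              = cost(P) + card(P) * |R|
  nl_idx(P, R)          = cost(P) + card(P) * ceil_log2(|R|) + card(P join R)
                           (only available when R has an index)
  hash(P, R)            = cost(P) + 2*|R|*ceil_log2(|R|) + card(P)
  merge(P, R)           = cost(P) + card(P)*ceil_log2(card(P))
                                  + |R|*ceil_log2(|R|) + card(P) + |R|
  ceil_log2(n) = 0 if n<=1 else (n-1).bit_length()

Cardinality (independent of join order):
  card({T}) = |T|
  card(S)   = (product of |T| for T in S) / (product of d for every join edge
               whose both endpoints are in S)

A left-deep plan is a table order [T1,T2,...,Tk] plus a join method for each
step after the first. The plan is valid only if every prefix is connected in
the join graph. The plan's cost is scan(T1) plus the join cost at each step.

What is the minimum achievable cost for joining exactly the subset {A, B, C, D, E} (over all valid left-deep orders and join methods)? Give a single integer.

Selinger DP over subsets of {A,B,C,D,E}:
  {E}: scan cost=150, card=150
  {D}: scan cost=80, card=80
  {C}: scan cost=20, card=20
  {B}: scan cost=250, card=250
  {A}: scan cost=150, card=150
  {DE}: card=160; try (E,nl_idx)→880, (D,hash)→1420, (E,merge)→2070, (D,merge)→2140, (E,hash)→2560, (E,nl)→12080 …(+1); best=880 via (E,nl_idx)
  {CD}: card=80; try (C,hash)→360, (C,nl_idx)→560, (D,merge)→780, (C,merge)→840, (D,hash)→1160, (D,nl)→1620 …(+1); best=360 via (C,hash)
  {BC}: card=200; try (C,hash)→700, (C,nl_idx)→1700, (B,merge)→2390, (C,merge)→2620, (B,hash)→4040, (B,nl)→5020 …(+1); best=700 via (C,hash)
  {AB}: card=7500; try (A,hash)→2900, (B,merge)→3750, (A,merge)→3850, (B,hash)→4300, (B,nl)→37650, (A,nl)→37750; best=2900 via (A,hash)
  {CDE}: card=160; try (E,nl_idx)→1160, (C,hash)→1240, (C,nl_idx)→1840, (E,merge)→2350, (C,merge)→2440, (E,hash)→2840 …(+2); best=1160 via (E,nl_idx)
  {BCD}: card=800; try (D,hash)→2020, (D,merge)→3140, (B,merge)→3250, (B,hash)→4440, (D,nl)→16700, (B,nl)→20360; best=2020 via (D,hash)
  {ABC}: card=6000; try (A,hash)→3300, (A,merge)→3850, (C,hash)→10600, (A,nl)→30700, (C,nl_idx)→46400, (C,merge)→108020 …(+1); best=3300 via (A,hash)
  {BCDE}: card=1600; try (B,merge)→4850, (E,hash)→5220, (B,hash)→5320, (E,nl_idx)→10020, (E,merge)→12170, (B,nl)→41160 …(+1); best=4850 via (B,merge)
  {ABCD}: card=24000; try (A,hash)→5220, (D,hash)→10420, (A,merge)→12170, (D,merge)→87940, (A,nl)→122020, (D,nl)→483300; best=5220 via (A,hash)
  {ABCDE}: card=48000; try (A,hash)→8850, (A,merge)→25400, (E,hash)→31620, (A,nl)→244850, (E,nl_idx)→245220, (E,merge)→390570 …(+1); best=8850 via (A,hash)

8850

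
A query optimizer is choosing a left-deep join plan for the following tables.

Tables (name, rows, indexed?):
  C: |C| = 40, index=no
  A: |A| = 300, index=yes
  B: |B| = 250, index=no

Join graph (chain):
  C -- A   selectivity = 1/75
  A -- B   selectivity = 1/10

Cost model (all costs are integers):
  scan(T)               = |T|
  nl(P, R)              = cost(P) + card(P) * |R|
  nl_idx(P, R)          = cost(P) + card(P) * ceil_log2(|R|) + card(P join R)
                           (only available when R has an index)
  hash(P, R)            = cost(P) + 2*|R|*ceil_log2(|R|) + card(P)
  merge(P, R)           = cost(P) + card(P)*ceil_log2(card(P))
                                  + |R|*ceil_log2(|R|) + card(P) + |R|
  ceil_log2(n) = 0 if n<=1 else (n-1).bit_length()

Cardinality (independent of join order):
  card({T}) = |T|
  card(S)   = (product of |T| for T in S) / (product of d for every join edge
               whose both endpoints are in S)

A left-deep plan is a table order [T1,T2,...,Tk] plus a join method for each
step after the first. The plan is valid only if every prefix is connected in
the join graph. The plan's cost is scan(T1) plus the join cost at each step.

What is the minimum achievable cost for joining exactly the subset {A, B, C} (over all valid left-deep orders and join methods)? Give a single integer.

Selinger DP over subsets of {A,B,C}:
  {C}: scan cost=40, card=40
  {A}: scan cost=300, card=300
  {B}: scan cost=250, card=250
  {AC}: card=160; try (A,nl_idx)→560, (C,hash)→1080, (A,merge)→3320, (C,merge)→3580, (A,hash)→5480, (A,nl)→12040 …(+1); best=560 via (A,nl_idx)
  {AB}: card=7500; try (B,hash)→4600, (A,merge)→5500, (B,merge)→5550, (A,hash)→5900, (A,nl_idx)→10000, (A,nl)→75250 …(+1); best=4600 via (B,hash)
  {ABC}: card=4000; try (B,merge)→4250, (B,hash)→4720, (C,hash)→12580, (B,nl)→40560, (C,merge)→109880, (C,nl)→304600; best=4250 via (B,merge)

4250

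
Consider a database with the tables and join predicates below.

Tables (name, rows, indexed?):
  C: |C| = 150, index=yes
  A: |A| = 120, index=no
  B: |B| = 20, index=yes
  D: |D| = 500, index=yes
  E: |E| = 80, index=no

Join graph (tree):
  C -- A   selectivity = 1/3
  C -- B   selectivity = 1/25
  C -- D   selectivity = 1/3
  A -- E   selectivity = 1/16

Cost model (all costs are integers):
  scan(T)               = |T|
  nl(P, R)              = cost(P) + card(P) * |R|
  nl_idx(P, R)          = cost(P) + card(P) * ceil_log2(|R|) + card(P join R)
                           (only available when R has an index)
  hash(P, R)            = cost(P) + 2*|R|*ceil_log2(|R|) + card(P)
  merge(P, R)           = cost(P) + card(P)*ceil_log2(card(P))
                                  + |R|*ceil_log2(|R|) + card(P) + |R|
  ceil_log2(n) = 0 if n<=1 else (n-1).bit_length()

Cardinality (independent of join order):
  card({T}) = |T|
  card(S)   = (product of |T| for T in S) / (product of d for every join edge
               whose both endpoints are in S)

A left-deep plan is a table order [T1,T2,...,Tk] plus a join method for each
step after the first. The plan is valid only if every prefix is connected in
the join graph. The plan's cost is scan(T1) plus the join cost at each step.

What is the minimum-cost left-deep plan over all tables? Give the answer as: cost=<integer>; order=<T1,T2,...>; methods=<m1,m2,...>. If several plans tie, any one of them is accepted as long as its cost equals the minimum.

Selinger DP (subsets sized 1..n):
  {C}: scan cost=150, card=150
  {A}: scan cost=120, card=120
  {B}: scan cost=20, card=20
  {D}: scan cost=500, card=500
  {E}: scan cost=80, card=80
  {AC}: card=6000; try (A,hash)→1980, (C,merge)→2430, (A,merge)→2460, (C,hash)→2640, (C,nl_idx)→7080, (C,nl)→18120 …(+1); best=1980 via (A,hash)
  {BC}: card=120; try (C,nl_idx)→300, (B,hash)→500, (B,nl_idx)→1020, (C,merge)→1490, (B,merge)→1620, (C,hash)→2440 …(+2); best=300 via (C,nl_idx)
  {CD}: card=25000; try (C,hash)→3400, (D,merge)→6500, (C,merge)→6850, (D,hash)→9300, (D,nl_idx)→26500, (C,nl_idx)→29500 …(+2); best=3400 via (C,hash)
  {AE}: card=600; try (E,hash)→1360, (A,merge)→1680, (E,merge)→1720, (A,hash)→1840, (A,nl)→9680, (E,nl)→9720; best=1360 via (E,hash)
  {ABC}: card=4800; try (A,hash)→2100, (A,merge)→2220, (B,hash)→8180, (A,nl)→14700, (B,nl_idx)→36780, (B,merge)→86100 …(+1); best=2100 via (A,hash)
  {ACD}: card=1000000; try (D,hash)→16980, (A,hash)→30080, (D,merge)→90980, (A,merge)→404360, (D,nl_idx)→1055980, (D,nl)→3001980 …(+1); best=16980 via (D,hash)
  {ACE}: card=30000; try (C,hash)→4360, (E,hash)→9100, (C,merge)→9310, (C,nl_idx)→36160, (E,merge)→86620, (C,nl)→91360 …(+1); best=4360 via (C,hash)
  {BCD}: card=20000; try (D,merge)→6260, (D,hash)→9420, (D,nl_idx)→21380, (B,hash)→28600, (D,nl)→60300, (B,nl_idx)→148400 …(+2); best=6260 via (D,merge)
  {ABCD}: card=800000; try (D,hash)→15900, (A,hash)→27940, (D,merge)→74300, (A,merge)→327220, (D,nl_idx)→845300, (B,hash)→1017180 …(+5); best=15900 via (D,hash)
  {ABCE}: card=24000; try (E,hash)→8020, (B,hash)→34560, (E,merge)→69940, (B,nl_idx)→178360, (E,nl)→386100, (B,merge)→484480 …(+1); best=8020 via (E,hash)
  {ACDE}: card=5000000; try (D,hash)→43360, (D,merge)→489360, (E,hash)→1018100, (D,nl_idx)→5274360, (D,nl)→15004360, (E,merge)→21017620 …(+1); best=43360 via (D,hash)
  {ABCDE}: card=4000000; try (D,hash)→41020, (D,merge)→397020, (E,hash)→817020, (D,nl_idx)→4224020, (B,hash)→5043560, (D,nl)→12008020 …(+5); best=41020 via (D,hash)

cost=41020; order=B,C,A,E,D; methods=nl_idx,hash,hash,hash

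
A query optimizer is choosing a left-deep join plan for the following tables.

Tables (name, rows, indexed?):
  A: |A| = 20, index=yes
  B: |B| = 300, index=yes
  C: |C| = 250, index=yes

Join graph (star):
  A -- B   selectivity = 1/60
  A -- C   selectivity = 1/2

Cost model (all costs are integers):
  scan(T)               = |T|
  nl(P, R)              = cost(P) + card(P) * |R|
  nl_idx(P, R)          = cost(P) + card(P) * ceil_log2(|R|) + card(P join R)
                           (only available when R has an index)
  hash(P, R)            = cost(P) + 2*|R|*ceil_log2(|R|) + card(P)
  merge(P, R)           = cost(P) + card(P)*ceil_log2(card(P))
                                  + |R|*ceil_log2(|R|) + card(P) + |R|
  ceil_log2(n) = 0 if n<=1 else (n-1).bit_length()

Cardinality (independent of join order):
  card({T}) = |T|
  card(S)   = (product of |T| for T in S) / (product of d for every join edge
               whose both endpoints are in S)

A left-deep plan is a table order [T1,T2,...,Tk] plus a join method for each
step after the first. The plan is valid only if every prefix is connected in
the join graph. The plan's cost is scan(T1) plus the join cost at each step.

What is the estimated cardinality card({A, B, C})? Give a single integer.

Tables in S: A(20), B(300), C(250)
Edges inside S: A-B(d=60), A-C(d=2)
numerator = 20 * 300 * 250 = 1500000
denominator = 60 * 2 = 120
card(S) = 1500000 / 120 = 12500

12500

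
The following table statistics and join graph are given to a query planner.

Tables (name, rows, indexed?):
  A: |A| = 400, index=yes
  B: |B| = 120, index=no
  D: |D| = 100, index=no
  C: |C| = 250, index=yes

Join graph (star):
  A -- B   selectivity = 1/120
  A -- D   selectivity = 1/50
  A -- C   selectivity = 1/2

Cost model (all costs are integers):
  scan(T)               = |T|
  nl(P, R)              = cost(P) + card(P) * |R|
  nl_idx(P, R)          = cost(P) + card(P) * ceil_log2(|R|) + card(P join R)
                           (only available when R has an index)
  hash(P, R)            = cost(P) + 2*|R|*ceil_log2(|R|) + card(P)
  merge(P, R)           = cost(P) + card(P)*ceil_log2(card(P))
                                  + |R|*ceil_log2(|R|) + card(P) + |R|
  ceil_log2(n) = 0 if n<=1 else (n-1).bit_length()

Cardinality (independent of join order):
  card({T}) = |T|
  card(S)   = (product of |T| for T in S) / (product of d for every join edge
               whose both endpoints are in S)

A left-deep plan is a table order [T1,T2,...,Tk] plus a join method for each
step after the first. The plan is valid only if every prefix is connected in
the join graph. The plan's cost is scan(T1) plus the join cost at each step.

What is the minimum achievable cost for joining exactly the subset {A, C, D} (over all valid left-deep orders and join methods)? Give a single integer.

6600

Selinger DP over subsets of {A,C,D}:
  {A}: scan cost=400, card=400
  {D}: scan cost=100, card=100
  {C}: scan cost=250, card=250
  {AD}: card=800; try (A,nl_idx)→1800, (D,hash)→2200, (A,merge)→4900, (D,merge)→5200, (A,hash)→7400, (A,nl)→40100 …(+1); best=1800 via (A,nl_idx)
  {AC}: card=50000; try (C,hash)→4800, (A,merge)→6500, (C,merge)→6650, (A,hash)→7700, (A,nl_idx)→52500, (C,nl_idx)→53600 …(+2); best=4800 via (C,hash)
  {ACD}: card=100000; try (C,hash)→6600, (C,merge)→12850, (D,hash)→56200, (C,nl_idx)→108200, (C,nl)→201800, (D,merge)→855600 …(+1); best=6600 via (C,hash)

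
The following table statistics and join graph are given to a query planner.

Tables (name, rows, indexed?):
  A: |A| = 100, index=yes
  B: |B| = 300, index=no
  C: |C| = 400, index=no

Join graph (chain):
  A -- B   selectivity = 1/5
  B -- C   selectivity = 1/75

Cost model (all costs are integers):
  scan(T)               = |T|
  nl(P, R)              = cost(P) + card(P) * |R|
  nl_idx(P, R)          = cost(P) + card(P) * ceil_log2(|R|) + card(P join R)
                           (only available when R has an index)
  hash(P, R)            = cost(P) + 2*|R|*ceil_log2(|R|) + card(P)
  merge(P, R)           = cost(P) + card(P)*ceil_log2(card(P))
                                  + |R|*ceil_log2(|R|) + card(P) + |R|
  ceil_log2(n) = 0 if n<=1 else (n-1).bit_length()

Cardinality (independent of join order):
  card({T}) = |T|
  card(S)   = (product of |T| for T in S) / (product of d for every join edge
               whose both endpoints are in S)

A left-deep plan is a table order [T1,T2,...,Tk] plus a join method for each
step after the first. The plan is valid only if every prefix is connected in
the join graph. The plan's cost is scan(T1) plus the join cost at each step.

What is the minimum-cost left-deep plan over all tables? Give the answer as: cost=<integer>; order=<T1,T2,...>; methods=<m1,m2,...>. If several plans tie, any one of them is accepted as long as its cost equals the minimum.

Selinger DP (subsets sized 1..n):
  {A}: scan cost=100, card=100
  {B}: scan cost=300, card=300
  {C}: scan cost=400, card=400
  {AB}: card=6000; try (A,hash)→2000, (B,merge)→3900, (A,merge)→4100, (B,hash)→5600, (A,nl_idx)→8400, (B,nl)→30100 …(+1); best=2000 via (A,hash)
  {BC}: card=1600; try (B,hash)→6200, (C,merge)→7300, (B,merge)→7400, (C,hash)→7800, (C,nl)→120300, (B,nl)→120400; best=6200 via (B,hash)
  {ABC}: card=32000; try (A,hash)→9200, (C,hash)→15200, (A,merge)→26200, (A,nl_idx)→49400, (C,merge)→90000, (A,nl)→166200 …(+1); best=9200 via (A,hash)

cost=9200; order=C,B,A; methods=hash,hash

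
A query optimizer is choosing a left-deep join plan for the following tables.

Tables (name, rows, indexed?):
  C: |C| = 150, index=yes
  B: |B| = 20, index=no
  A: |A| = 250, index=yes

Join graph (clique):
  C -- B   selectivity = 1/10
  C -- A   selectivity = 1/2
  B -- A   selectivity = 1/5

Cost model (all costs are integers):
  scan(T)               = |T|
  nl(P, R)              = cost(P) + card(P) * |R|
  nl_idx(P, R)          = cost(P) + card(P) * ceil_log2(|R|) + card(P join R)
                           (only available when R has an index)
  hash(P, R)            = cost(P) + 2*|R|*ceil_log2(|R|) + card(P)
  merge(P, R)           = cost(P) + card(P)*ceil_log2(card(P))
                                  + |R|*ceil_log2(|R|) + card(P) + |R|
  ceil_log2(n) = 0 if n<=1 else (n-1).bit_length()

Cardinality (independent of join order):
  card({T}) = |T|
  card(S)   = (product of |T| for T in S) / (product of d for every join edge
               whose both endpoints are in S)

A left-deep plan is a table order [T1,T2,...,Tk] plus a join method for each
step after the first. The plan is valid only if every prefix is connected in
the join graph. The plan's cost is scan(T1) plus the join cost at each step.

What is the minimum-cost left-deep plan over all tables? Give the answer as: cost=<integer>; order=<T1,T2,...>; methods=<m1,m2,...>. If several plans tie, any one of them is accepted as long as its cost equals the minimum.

cost=4100; order=A,B,C; methods=hash,hash

Selinger DP (subsets sized 1..n):
  {C}: scan cost=150, card=150
  {B}: scan cost=20, card=20
  {A}: scan cost=250, card=250
  {BC}: card=300; try (C,nl_idx)→480, (B,hash)→500, (C,merge)→1490, (B,merge)→1620, (C,hash)→2440, (C,nl)→3020 …(+1); best=480 via (C,nl_idx)
  {AC}: card=18750; try (C,hash)→2900, (A,merge)→3750, (C,merge)→3850, (A,hash)→4300, (A,nl_idx)→20100, (C,nl_idx)→21000 …(+2); best=2900 via (C,hash)
  {AB}: card=1000; try (B,hash)→700, (A,nl_idx)→1180, (A,merge)→2390, (B,merge)→2620, (A,hash)→4040, (A,nl)→5020 …(+1); best=700 via (B,hash)
  {ABC}: card=7500; try (C,hash)→4100, (A,hash)→4780, (A,merge)→5730, (A,nl_idx)→10380, (C,merge)→13050, (C,nl_idx)→16200 …(+5); best=4100 via (C,hash)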